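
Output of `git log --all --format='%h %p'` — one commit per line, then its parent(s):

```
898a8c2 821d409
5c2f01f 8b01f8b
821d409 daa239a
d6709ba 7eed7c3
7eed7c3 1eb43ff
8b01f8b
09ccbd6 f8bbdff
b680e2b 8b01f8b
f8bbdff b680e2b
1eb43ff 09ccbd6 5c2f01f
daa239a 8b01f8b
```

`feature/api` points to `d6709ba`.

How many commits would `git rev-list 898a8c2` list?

4

Walking parent pointers from 898a8c2: reachable set = {821d409, 898a8c2, 8b01f8b, daa239a}.
That is 4 commits.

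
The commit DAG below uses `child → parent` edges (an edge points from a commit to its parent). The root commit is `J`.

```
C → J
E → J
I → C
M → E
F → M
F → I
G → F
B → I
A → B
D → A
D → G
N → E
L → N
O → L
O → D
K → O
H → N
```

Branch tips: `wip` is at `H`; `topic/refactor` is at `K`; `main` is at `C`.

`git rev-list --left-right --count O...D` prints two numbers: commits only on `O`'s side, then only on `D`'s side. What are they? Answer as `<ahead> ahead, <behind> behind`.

3 ahead, 0 behind

Reachable from O: {A, B, C, D, E, F, G, I, J, L, M, N, O}.
Reachable from D: {A, B, C, D, E, F, G, I, J, M}.
Only in O's history (ahead): {L, N, O} — 3.
Only in D's history (behind): {} — 0.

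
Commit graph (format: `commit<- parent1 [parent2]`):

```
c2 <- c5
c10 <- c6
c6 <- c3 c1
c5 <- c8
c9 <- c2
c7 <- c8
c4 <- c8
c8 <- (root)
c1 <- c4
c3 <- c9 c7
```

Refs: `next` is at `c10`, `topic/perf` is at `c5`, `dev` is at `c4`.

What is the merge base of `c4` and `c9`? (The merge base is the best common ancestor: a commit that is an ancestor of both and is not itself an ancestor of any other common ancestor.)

c8

Ancestors of c4: {c4, c8}.
Ancestors of c9: {c2, c5, c8, c9}.
Common ancestors: {c8}.
The only common ancestor is c8, so it is the merge base.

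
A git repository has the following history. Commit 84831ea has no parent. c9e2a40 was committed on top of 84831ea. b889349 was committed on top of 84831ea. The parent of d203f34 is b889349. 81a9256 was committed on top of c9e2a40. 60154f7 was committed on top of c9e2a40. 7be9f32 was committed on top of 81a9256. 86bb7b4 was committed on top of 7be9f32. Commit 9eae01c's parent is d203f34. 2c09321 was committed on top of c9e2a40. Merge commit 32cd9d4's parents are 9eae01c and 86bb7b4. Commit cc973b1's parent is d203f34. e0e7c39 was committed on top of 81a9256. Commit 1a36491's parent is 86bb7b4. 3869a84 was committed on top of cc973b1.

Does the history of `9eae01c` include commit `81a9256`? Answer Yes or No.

Ancestors of 9eae01c: {84831ea, 9eae01c, b889349, d203f34}.
81a9256 is not in that set, so it is not an ancestor of 9eae01c.

No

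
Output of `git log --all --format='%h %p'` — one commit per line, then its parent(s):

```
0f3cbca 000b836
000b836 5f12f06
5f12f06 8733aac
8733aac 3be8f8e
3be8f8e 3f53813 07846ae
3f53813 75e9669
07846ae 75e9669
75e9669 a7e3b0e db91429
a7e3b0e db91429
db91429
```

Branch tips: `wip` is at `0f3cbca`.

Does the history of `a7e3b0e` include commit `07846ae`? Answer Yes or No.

No

Ancestors of a7e3b0e: {a7e3b0e, db91429}.
07846ae is not in that set, so it is not an ancestor of a7e3b0e.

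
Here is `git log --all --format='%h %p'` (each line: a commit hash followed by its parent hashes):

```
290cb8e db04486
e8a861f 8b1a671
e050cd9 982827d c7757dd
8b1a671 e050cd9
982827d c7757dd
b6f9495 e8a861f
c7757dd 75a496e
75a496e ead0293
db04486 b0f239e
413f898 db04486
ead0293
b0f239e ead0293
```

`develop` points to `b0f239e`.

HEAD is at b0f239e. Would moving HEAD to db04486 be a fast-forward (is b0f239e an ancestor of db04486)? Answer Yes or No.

A fast-forward from b0f239e to db04486 is possible iff b0f239e is an ancestor of db04486.
Ancestors of db04486: {b0f239e, db04486, ead0293}.
b0f239e is among them, so fast-forward is possible.

Yes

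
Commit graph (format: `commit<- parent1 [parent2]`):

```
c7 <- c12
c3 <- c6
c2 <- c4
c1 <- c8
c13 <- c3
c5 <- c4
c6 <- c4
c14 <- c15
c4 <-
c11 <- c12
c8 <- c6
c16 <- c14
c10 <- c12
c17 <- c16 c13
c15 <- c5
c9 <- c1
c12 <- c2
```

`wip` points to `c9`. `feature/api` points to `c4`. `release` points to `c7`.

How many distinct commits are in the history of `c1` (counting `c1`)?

Walking parent pointers from c1: reachable set = {c1, c4, c6, c8}.
That is 4 commits.

4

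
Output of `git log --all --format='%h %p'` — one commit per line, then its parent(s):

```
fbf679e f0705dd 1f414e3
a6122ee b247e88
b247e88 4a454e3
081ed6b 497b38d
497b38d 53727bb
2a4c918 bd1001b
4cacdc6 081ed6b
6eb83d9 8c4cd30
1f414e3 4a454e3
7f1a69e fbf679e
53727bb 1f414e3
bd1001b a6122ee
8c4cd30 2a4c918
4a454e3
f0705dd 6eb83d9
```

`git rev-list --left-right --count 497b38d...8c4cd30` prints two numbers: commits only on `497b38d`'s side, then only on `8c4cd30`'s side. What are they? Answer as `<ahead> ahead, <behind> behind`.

Reachable from 497b38d: {1f414e3, 497b38d, 4a454e3, 53727bb}.
Reachable from 8c4cd30: {2a4c918, 4a454e3, 8c4cd30, a6122ee, b247e88, bd1001b}.
Only in 497b38d's history (ahead): {1f414e3, 497b38d, 53727bb} — 3.
Only in 8c4cd30's history (behind): {2a4c918, 8c4cd30, a6122ee, b247e88, bd1001b} — 5.

3 ahead, 5 behind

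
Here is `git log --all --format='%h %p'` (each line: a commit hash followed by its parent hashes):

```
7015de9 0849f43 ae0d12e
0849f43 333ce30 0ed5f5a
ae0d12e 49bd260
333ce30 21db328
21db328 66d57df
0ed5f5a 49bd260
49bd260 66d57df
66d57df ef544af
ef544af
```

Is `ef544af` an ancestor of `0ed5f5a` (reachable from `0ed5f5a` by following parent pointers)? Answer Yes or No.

Ancestors of 0ed5f5a (commits reachable by following parents): {0ed5f5a, 49bd260, 66d57df, ef544af}.
ef544af is in that set, so it is an ancestor of 0ed5f5a.

Yes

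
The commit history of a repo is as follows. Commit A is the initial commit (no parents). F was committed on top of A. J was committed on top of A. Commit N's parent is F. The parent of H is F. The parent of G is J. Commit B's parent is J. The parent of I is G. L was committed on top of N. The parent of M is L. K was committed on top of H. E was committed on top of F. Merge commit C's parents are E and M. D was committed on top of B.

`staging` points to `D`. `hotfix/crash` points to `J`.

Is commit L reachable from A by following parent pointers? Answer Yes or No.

Ancestors of A: {A}.
L is not in that set, so it is not an ancestor of A.

No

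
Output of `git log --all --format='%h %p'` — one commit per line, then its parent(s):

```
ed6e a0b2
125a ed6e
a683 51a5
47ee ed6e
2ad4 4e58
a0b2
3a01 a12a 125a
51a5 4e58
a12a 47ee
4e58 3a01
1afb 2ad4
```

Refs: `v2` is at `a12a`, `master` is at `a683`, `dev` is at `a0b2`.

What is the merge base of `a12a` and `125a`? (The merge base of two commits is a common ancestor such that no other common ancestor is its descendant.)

ed6e

Ancestors of a12a: {47ee, a0b2, a12a, ed6e}.
Ancestors of 125a: {125a, a0b2, ed6e}.
Common ancestors: {a0b2, ed6e}.
Among these, ed6e is not an ancestor of any other common ancestor — it is the merge base.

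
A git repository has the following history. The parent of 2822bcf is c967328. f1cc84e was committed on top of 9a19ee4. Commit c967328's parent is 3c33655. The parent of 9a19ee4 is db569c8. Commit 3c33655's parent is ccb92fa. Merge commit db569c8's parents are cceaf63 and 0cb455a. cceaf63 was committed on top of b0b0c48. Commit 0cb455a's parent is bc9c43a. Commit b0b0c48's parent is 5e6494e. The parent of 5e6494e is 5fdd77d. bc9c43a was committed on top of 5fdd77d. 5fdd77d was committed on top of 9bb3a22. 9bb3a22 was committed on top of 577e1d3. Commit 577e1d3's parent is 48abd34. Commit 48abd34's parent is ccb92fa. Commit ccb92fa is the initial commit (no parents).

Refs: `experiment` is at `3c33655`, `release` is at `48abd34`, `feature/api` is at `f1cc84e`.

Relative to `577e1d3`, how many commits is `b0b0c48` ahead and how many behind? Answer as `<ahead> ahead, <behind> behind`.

4 ahead, 0 behind

Reachable from b0b0c48: {48abd34, 577e1d3, 5e6494e, 5fdd77d, 9bb3a22, b0b0c48, ccb92fa}.
Reachable from 577e1d3: {48abd34, 577e1d3, ccb92fa}.
Only in b0b0c48's history (ahead): {5e6494e, 5fdd77d, 9bb3a22, b0b0c48} — 4.
Only in 577e1d3's history (behind): {} — 0.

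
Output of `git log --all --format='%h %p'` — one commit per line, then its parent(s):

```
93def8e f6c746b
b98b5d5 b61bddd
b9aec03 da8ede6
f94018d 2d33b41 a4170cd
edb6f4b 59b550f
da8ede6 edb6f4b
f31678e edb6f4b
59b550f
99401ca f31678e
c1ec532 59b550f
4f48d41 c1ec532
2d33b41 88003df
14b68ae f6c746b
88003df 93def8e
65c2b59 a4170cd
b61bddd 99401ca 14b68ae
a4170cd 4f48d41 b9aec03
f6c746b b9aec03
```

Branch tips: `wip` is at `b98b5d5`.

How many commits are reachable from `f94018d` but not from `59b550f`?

11

Reachable from f94018d: {2d33b41, 4f48d41, 59b550f, 88003df, 93def8e, a4170cd, b9aec03, c1ec532, da8ede6, edb6f4b, f6c746b, f94018d}.
Reachable from 59b550f: {59b550f}.
In f94018d's history but not 59b550f's: {2d33b41, 4f48d41, 88003df, 93def8e, a4170cd, b9aec03, c1ec532, da8ede6, edb6f4b, f6c746b, f94018d} — 11 commits.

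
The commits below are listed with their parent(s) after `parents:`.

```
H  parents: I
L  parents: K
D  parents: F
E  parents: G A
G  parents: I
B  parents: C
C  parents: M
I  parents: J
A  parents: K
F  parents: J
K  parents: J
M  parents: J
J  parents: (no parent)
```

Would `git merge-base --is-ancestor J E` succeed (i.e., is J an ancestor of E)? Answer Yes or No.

Yes

Ancestors of E (commits reachable by following parents): {A, E, G, I, J, K}.
J is in that set, so it is an ancestor of E.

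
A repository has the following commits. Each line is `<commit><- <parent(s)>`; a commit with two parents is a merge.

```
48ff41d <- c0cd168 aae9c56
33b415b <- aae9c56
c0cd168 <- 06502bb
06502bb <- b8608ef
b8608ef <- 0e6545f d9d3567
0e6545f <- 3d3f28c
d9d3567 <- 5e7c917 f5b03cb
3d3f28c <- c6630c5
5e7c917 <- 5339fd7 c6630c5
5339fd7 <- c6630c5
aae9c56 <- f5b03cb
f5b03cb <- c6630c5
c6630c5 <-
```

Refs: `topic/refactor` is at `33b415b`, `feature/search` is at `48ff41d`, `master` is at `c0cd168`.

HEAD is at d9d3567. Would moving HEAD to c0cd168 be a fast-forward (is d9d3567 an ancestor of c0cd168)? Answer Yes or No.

A fast-forward from d9d3567 to c0cd168 is possible iff d9d3567 is an ancestor of c0cd168.
Ancestors of c0cd168: {06502bb, 0e6545f, 3d3f28c, 5339fd7, 5e7c917, b8608ef, c0cd168, c6630c5, d9d3567, f5b03cb}.
d9d3567 is among them, so fast-forward is possible.

Yes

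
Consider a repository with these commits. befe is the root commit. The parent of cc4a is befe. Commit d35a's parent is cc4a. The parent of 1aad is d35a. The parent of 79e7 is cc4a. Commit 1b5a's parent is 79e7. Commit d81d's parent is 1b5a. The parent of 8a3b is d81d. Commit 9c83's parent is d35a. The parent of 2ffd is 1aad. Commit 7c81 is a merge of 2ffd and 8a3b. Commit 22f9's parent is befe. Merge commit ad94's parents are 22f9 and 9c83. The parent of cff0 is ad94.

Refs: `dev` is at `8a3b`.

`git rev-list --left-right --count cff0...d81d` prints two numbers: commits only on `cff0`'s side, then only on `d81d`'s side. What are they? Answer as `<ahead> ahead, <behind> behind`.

Reachable from cff0: {22f9, 9c83, ad94, befe, cc4a, cff0, d35a}.
Reachable from d81d: {1b5a, 79e7, befe, cc4a, d81d}.
Only in cff0's history (ahead): {22f9, 9c83, ad94, cff0, d35a} — 5.
Only in d81d's history (behind): {1b5a, 79e7, d81d} — 3.

5 ahead, 3 behind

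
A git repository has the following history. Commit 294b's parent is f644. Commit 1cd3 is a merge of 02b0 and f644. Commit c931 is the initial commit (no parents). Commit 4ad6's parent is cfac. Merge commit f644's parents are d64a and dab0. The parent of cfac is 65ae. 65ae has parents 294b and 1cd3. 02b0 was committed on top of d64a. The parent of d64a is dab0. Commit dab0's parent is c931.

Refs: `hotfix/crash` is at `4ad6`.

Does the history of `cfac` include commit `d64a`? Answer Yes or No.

Yes

Ancestors of cfac (commits reachable by following parents): {02b0, 1cd3, 294b, 65ae, c931, cfac, d64a, dab0, f644}.
d64a is in that set, so it is an ancestor of cfac.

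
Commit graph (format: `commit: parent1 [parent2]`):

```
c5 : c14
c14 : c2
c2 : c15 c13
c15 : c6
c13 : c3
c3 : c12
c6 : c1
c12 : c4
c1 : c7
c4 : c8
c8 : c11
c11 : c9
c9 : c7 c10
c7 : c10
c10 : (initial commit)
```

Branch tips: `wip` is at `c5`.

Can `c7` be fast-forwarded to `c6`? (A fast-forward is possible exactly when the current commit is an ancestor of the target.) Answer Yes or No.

A fast-forward from c7 to c6 is possible iff c7 is an ancestor of c6.
Ancestors of c6: {c1, c10, c6, c7}.
c7 is among them, so fast-forward is possible.

Yes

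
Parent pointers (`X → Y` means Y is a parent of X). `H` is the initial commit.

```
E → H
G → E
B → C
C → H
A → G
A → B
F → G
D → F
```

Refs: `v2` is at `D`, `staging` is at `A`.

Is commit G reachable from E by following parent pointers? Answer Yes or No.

Ancestors of E: {E, H}.
G is not in that set, so it is not an ancestor of E.

No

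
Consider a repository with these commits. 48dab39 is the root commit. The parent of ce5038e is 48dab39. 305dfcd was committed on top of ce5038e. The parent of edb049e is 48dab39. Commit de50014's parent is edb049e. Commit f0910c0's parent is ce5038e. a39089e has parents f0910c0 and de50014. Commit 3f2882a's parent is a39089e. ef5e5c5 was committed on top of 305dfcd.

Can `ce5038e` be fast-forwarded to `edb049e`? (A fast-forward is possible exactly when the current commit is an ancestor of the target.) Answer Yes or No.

No

A fast-forward from ce5038e to edb049e is possible iff ce5038e is an ancestor of edb049e.
Ancestors of edb049e: {48dab39, edb049e}.
ce5038e is not among them, so fast-forward is not possible.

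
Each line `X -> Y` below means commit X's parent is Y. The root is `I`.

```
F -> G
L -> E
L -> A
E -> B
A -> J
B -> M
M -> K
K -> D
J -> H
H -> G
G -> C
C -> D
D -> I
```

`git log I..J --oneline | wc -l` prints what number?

5

Reachable from J: {C, D, G, H, I, J}.
Reachable from I: {I}.
In J's history but not I's: {C, D, G, H, J} — 5 commits.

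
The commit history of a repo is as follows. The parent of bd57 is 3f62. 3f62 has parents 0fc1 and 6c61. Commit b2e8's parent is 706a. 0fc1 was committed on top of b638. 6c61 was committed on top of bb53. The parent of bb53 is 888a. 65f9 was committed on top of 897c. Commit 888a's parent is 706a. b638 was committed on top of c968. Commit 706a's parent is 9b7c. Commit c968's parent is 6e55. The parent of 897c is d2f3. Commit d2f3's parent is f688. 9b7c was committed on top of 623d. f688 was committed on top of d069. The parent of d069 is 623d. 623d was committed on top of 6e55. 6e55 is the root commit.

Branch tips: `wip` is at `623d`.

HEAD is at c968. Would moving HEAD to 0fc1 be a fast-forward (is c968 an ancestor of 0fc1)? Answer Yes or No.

A fast-forward from c968 to 0fc1 is possible iff c968 is an ancestor of 0fc1.
Ancestors of 0fc1: {0fc1, 6e55, b638, c968}.
c968 is among them, so fast-forward is possible.

Yes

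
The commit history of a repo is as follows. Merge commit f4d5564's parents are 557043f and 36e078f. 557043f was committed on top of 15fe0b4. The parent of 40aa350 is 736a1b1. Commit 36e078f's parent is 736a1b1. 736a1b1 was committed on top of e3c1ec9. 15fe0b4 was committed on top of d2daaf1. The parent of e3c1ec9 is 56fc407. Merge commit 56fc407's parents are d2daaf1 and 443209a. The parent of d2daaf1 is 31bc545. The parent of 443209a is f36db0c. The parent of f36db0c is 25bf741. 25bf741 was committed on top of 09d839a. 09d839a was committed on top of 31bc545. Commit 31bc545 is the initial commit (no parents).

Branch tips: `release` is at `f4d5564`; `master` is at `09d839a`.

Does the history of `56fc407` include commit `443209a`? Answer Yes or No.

Ancestors of 56fc407 (commits reachable by following parents): {09d839a, 25bf741, 31bc545, 443209a, 56fc407, d2daaf1, f36db0c}.
443209a is in that set, so it is an ancestor of 56fc407.

Yes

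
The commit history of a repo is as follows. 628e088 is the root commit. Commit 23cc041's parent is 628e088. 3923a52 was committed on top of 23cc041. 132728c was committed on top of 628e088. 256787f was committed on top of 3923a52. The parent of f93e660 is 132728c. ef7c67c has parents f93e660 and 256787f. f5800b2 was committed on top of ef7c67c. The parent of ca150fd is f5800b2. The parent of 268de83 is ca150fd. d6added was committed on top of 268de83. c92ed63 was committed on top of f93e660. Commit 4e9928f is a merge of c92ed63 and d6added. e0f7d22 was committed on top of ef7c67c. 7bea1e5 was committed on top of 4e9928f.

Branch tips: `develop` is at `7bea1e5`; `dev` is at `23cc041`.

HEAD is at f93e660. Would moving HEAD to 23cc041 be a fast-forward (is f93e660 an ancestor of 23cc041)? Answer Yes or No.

A fast-forward from f93e660 to 23cc041 is possible iff f93e660 is an ancestor of 23cc041.
Ancestors of 23cc041: {23cc041, 628e088}.
f93e660 is not among them, so fast-forward is not possible.

No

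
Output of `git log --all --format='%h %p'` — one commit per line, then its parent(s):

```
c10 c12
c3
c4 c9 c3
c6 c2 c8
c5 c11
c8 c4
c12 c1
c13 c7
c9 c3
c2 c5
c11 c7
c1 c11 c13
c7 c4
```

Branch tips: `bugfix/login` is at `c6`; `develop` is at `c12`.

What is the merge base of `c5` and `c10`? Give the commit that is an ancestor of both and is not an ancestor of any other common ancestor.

Ancestors of c5: {c11, c3, c4, c5, c7, c9}.
Ancestors of c10: {c1, c10, c11, c12, c13, c3, c4, c7, c9}.
Common ancestors: {c11, c3, c4, c7, c9}.
Among these, c11 is not an ancestor of any other common ancestor — it is the merge base.

c11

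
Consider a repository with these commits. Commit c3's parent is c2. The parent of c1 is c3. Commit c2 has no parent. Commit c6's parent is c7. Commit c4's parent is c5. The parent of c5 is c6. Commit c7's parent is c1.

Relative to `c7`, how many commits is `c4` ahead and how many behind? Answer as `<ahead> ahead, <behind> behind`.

3 ahead, 0 behind

Reachable from c4: {c1, c2, c3, c4, c5, c6, c7}.
Reachable from c7: {c1, c2, c3, c7}.
Only in c4's history (ahead): {c4, c5, c6} — 3.
Only in c7's history (behind): {} — 0.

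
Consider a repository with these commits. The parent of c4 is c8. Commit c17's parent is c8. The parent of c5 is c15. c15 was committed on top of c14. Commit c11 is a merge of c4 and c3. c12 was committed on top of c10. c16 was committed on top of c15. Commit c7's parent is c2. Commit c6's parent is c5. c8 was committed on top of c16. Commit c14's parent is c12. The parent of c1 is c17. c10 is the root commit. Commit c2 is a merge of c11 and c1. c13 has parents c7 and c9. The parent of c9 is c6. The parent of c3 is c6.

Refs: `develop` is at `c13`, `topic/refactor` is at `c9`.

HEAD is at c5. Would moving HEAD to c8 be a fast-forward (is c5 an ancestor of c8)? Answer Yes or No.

A fast-forward from c5 to c8 is possible iff c5 is an ancestor of c8.
Ancestors of c8: {c10, c12, c14, c15, c16, c8}.
c5 is not among them, so fast-forward is not possible.

No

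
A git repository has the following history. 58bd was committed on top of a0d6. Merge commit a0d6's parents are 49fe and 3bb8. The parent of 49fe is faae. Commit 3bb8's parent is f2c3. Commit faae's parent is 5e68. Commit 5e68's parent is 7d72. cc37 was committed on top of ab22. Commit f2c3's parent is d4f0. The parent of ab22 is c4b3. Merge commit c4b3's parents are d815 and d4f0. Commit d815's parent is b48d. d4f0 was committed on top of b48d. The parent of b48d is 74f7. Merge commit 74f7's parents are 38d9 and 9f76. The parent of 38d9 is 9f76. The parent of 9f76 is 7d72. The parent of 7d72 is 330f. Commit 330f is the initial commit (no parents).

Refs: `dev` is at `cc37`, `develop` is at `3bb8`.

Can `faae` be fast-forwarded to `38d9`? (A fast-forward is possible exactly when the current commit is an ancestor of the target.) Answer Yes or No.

A fast-forward from faae to 38d9 is possible iff faae is an ancestor of 38d9.
Ancestors of 38d9: {330f, 38d9, 7d72, 9f76}.
faae is not among them, so fast-forward is not possible.

No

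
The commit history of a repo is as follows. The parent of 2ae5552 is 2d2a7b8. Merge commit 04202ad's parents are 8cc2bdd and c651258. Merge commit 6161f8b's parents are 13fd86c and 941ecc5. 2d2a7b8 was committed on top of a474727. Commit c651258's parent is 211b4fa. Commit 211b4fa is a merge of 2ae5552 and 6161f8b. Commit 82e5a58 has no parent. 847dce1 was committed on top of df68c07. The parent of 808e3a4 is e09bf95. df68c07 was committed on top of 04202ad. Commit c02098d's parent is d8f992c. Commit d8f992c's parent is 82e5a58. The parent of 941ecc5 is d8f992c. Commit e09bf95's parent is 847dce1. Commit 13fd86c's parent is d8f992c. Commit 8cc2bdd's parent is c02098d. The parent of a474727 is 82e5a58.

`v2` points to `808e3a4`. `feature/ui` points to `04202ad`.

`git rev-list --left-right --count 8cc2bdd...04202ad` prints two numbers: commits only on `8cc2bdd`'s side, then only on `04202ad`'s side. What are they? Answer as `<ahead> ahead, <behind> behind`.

Reachable from 8cc2bdd: {82e5a58, 8cc2bdd, c02098d, d8f992c}.
Reachable from 04202ad: {04202ad, 13fd86c, 211b4fa, 2ae5552, 2d2a7b8, 6161f8b, 82e5a58, 8cc2bdd, 941ecc5, a474727, c02098d, c651258, d8f992c}.
Only in 8cc2bdd's history (ahead): {} — 0.
Only in 04202ad's history (behind): {04202ad, 13fd86c, 211b4fa, 2ae5552, 2d2a7b8, 6161f8b, 941ecc5, a474727, c651258} — 9.

0 ahead, 9 behind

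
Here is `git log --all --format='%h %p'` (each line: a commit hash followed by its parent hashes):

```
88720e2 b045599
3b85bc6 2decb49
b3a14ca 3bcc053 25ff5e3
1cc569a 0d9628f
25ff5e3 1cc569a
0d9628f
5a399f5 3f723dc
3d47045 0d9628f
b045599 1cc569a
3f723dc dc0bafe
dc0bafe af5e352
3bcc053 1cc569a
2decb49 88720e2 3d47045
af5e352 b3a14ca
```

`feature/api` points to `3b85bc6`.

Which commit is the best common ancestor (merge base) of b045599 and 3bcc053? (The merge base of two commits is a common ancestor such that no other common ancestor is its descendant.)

Ancestors of b045599: {0d9628f, 1cc569a, b045599}.
Ancestors of 3bcc053: {0d9628f, 1cc569a, 3bcc053}.
Common ancestors: {0d9628f, 1cc569a}.
Among these, 1cc569a is not an ancestor of any other common ancestor — it is the merge base.

1cc569a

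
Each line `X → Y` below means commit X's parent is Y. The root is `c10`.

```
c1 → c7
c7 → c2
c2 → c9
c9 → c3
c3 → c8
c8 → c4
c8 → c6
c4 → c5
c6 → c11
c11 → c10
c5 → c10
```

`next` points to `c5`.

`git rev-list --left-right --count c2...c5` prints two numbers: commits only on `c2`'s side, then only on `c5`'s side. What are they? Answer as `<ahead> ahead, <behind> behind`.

7 ahead, 0 behind

Reachable from c2: {c10, c11, c2, c3, c4, c5, c6, c8, c9}.
Reachable from c5: {c10, c5}.
Only in c2's history (ahead): {c11, c2, c3, c4, c6, c8, c9} — 7.
Only in c5's history (behind): {} — 0.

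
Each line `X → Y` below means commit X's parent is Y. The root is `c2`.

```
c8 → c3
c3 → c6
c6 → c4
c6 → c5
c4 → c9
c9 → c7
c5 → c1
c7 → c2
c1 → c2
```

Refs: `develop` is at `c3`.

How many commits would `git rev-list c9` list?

Walking parent pointers from c9: reachable set = {c2, c7, c9}.
That is 3 commits.

3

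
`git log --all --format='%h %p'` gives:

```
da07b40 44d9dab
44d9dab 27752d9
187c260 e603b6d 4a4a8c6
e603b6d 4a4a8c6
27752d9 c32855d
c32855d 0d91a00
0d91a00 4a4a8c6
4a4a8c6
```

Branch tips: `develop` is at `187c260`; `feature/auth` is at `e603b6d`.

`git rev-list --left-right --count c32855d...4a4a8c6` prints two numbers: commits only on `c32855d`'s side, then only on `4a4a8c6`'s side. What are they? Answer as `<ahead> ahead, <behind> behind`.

Reachable from c32855d: {0d91a00, 4a4a8c6, c32855d}.
Reachable from 4a4a8c6: {4a4a8c6}.
Only in c32855d's history (ahead): {0d91a00, c32855d} — 2.
Only in 4a4a8c6's history (behind): {} — 0.

2 ahead, 0 behind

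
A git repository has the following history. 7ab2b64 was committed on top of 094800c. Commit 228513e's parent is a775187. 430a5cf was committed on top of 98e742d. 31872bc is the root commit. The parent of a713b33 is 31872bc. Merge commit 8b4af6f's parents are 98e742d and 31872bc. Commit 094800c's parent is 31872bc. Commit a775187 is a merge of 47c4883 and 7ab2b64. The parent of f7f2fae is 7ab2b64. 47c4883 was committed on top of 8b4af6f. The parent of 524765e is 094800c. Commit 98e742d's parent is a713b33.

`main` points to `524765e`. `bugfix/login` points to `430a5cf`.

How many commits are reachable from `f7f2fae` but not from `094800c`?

2

Reachable from f7f2fae: {094800c, 31872bc, 7ab2b64, f7f2fae}.
Reachable from 094800c: {094800c, 31872bc}.
In f7f2fae's history but not 094800c's: {7ab2b64, f7f2fae} — 2 commits.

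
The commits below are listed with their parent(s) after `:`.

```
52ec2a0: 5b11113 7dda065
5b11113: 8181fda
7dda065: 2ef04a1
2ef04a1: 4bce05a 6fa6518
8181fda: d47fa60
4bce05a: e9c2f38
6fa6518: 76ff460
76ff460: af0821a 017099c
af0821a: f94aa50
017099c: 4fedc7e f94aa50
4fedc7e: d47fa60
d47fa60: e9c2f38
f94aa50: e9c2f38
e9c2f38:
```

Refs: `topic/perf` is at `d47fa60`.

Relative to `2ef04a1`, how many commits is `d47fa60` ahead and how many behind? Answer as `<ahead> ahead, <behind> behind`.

0 ahead, 8 behind

Reachable from d47fa60: {d47fa60, e9c2f38}.
Reachable from 2ef04a1: {017099c, 2ef04a1, 4bce05a, 4fedc7e, 6fa6518, 76ff460, af0821a, d47fa60, e9c2f38, f94aa50}.
Only in d47fa60's history (ahead): {} — 0.
Only in 2ef04a1's history (behind): {017099c, 2ef04a1, 4bce05a, 4fedc7e, 6fa6518, 76ff460, af0821a, f94aa50} — 8.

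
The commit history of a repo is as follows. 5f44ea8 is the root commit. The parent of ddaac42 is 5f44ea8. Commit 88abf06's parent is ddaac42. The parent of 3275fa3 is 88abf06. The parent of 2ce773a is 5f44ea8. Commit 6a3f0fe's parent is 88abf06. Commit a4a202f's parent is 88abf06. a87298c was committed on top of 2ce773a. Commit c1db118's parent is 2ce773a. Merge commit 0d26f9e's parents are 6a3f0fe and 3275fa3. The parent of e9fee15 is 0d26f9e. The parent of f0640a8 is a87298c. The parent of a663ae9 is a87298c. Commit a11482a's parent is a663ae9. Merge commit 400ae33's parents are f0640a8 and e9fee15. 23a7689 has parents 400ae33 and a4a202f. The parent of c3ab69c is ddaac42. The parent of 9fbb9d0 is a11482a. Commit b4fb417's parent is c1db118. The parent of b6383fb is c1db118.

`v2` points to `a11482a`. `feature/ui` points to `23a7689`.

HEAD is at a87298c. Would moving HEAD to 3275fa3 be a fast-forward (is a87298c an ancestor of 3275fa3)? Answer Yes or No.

No

A fast-forward from a87298c to 3275fa3 is possible iff a87298c is an ancestor of 3275fa3.
Ancestors of 3275fa3: {3275fa3, 5f44ea8, 88abf06, ddaac42}.
a87298c is not among them, so fast-forward is not possible.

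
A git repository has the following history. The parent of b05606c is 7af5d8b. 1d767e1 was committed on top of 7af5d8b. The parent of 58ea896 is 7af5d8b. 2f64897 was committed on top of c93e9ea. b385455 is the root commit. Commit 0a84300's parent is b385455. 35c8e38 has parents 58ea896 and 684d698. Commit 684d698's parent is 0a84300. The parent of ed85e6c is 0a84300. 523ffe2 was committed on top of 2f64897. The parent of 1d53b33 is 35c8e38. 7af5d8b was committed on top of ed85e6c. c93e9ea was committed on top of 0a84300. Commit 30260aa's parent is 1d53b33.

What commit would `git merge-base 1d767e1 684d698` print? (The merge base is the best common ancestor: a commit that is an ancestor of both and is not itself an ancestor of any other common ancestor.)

0a84300

Ancestors of 1d767e1: {0a84300, 1d767e1, 7af5d8b, b385455, ed85e6c}.
Ancestors of 684d698: {0a84300, 684d698, b385455}.
Common ancestors: {0a84300, b385455}.
Among these, 0a84300 is not an ancestor of any other common ancestor — it is the merge base.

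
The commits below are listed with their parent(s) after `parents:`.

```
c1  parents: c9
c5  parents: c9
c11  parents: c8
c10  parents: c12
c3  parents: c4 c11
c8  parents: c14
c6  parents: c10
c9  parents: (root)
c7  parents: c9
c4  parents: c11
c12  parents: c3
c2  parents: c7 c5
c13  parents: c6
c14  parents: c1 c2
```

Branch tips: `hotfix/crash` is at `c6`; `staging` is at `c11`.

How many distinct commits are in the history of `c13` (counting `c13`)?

14

Walking parent pointers from c13: reachable set = {c1, c10, c11, c12, c13, c14, c2, c3, c4, c5, c6, c7, c8, c9}.
That is 14 commits.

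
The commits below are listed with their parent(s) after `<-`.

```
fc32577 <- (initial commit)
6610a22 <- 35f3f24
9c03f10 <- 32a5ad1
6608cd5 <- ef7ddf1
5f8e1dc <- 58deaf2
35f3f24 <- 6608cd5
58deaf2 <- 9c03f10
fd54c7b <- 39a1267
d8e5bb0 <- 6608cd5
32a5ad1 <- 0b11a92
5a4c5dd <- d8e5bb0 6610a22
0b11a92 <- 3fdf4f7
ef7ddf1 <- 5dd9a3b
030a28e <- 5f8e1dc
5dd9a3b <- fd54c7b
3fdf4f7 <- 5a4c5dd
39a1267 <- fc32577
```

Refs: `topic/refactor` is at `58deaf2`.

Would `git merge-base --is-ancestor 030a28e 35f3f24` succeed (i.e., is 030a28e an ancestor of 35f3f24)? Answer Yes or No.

No

Ancestors of 35f3f24: {35f3f24, 39a1267, 5dd9a3b, 6608cd5, ef7ddf1, fc32577, fd54c7b}.
030a28e is not in that set, so it is not an ancestor of 35f3f24.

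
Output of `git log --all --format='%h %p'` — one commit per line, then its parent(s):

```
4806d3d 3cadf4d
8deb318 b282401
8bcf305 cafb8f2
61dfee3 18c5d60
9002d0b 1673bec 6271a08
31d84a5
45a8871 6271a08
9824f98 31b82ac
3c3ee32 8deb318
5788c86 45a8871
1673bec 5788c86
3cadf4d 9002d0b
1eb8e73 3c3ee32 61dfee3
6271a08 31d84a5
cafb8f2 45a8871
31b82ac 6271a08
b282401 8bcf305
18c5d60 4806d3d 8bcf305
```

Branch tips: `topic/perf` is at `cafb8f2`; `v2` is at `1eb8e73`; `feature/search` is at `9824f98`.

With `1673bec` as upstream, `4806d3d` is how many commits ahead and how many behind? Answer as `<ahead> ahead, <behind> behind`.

3 ahead, 0 behind

Reachable from 4806d3d: {1673bec, 31d84a5, 3cadf4d, 45a8871, 4806d3d, 5788c86, 6271a08, 9002d0b}.
Reachable from 1673bec: {1673bec, 31d84a5, 45a8871, 5788c86, 6271a08}.
Only in 4806d3d's history (ahead): {3cadf4d, 4806d3d, 9002d0b} — 3.
Only in 1673bec's history (behind): {} — 0.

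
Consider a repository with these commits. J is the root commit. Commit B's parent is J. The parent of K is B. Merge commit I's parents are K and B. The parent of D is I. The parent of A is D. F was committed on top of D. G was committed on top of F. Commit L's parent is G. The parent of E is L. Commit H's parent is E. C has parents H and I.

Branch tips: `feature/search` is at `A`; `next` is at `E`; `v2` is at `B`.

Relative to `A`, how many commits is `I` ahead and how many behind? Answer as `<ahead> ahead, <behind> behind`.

0 ahead, 2 behind

Reachable from I: {B, I, J, K}.
Reachable from A: {A, B, D, I, J, K}.
Only in I's history (ahead): {} — 0.
Only in A's history (behind): {A, D} — 2.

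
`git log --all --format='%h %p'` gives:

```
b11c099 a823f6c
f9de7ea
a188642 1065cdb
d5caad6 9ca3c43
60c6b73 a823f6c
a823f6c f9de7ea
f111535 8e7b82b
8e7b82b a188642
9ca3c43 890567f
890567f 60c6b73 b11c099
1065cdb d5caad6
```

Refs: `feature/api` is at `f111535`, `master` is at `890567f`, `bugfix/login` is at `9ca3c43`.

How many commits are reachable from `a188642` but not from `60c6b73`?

Reachable from a188642: {1065cdb, 60c6b73, 890567f, 9ca3c43, a188642, a823f6c, b11c099, d5caad6, f9de7ea}.
Reachable from 60c6b73: {60c6b73, a823f6c, f9de7ea}.
In a188642's history but not 60c6b73's: {1065cdb, 890567f, 9ca3c43, a188642, b11c099, d5caad6} — 6 commits.

6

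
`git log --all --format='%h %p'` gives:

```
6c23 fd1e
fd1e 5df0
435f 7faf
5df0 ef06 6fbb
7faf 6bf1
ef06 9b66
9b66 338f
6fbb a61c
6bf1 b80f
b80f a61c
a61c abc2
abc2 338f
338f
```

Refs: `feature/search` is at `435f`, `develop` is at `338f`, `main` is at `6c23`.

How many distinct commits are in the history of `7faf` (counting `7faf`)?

Walking parent pointers from 7faf: reachable set = {338f, 6bf1, 7faf, a61c, abc2, b80f}.
That is 6 commits.

6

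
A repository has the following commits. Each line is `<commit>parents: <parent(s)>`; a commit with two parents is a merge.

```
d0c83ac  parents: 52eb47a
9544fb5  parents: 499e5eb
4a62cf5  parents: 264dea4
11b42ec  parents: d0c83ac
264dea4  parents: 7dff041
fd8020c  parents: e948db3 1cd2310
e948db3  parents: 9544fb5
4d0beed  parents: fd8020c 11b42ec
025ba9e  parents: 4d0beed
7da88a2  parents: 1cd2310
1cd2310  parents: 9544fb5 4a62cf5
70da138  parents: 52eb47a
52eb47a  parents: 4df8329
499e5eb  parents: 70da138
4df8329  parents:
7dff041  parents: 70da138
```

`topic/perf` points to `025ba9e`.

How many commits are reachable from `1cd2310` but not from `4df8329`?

Reachable from 1cd2310: {1cd2310, 264dea4, 499e5eb, 4a62cf5, 4df8329, 52eb47a, 70da138, 7dff041, 9544fb5}.
Reachable from 4df8329: {4df8329}.
In 1cd2310's history but not 4df8329's: {1cd2310, 264dea4, 499e5eb, 4a62cf5, 52eb47a, 70da138, 7dff041, 9544fb5} — 8 commits.

8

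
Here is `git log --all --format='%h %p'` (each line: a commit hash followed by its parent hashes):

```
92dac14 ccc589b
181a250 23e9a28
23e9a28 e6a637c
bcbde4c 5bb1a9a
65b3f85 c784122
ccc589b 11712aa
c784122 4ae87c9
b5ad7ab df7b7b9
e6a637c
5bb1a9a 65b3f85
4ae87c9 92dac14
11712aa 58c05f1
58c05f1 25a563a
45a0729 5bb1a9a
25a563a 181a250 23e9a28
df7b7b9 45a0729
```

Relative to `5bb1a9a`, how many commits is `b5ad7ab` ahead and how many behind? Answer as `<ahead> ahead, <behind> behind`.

Reachable from b5ad7ab: {11712aa, 181a250, 23e9a28, 25a563a, 45a0729, 4ae87c9, 58c05f1, 5bb1a9a, 65b3f85, 92dac14, b5ad7ab, c784122, ccc589b, df7b7b9, e6a637c}.
Reachable from 5bb1a9a: {11712aa, 181a250, 23e9a28, 25a563a, 4ae87c9, 58c05f1, 5bb1a9a, 65b3f85, 92dac14, c784122, ccc589b, e6a637c}.
Only in b5ad7ab's history (ahead): {45a0729, b5ad7ab, df7b7b9} — 3.
Only in 5bb1a9a's history (behind): {} — 0.

3 ahead, 0 behind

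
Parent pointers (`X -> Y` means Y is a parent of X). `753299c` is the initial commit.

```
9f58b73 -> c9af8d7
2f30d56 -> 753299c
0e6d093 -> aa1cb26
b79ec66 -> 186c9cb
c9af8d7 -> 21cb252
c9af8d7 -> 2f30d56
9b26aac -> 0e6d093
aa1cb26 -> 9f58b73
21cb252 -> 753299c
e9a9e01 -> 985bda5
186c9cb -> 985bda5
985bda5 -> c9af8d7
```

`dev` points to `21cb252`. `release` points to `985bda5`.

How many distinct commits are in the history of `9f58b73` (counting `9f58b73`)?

Walking parent pointers from 9f58b73: reachable set = {21cb252, 2f30d56, 753299c, 9f58b73, c9af8d7}.
That is 5 commits.

5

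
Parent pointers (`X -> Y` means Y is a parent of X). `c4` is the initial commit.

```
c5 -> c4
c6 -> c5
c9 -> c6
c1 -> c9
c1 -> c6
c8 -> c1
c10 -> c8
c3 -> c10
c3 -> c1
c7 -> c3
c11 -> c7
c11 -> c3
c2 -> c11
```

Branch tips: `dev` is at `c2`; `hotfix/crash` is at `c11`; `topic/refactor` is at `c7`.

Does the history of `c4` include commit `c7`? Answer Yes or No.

Ancestors of c4: {c4}.
c7 is not in that set, so it is not an ancestor of c4.

No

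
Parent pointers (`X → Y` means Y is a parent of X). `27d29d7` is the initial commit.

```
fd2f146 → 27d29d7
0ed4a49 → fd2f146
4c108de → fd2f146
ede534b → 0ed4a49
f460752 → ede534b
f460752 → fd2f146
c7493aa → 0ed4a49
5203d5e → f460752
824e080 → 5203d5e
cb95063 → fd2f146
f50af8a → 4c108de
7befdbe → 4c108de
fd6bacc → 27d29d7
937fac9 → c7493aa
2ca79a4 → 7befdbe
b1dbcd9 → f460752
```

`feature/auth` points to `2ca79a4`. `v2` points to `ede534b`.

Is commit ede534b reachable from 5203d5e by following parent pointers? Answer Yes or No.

Yes

Ancestors of 5203d5e (commits reachable by following parents): {0ed4a49, 27d29d7, 5203d5e, ede534b, f460752, fd2f146}.
ede534b is in that set, so it is an ancestor of 5203d5e.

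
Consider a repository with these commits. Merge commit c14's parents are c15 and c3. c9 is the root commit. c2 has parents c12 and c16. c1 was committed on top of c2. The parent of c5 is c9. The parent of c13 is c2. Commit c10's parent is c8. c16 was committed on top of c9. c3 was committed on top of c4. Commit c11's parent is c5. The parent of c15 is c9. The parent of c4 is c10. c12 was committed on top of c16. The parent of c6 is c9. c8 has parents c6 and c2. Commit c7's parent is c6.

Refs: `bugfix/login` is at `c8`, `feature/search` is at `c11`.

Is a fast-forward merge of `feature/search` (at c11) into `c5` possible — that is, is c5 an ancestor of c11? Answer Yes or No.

A fast-forward from c5 to c11 is possible iff c5 is an ancestor of c11.
Ancestors of c11: {c11, c5, c9}.
c5 is among them, so fast-forward is possible.

Yes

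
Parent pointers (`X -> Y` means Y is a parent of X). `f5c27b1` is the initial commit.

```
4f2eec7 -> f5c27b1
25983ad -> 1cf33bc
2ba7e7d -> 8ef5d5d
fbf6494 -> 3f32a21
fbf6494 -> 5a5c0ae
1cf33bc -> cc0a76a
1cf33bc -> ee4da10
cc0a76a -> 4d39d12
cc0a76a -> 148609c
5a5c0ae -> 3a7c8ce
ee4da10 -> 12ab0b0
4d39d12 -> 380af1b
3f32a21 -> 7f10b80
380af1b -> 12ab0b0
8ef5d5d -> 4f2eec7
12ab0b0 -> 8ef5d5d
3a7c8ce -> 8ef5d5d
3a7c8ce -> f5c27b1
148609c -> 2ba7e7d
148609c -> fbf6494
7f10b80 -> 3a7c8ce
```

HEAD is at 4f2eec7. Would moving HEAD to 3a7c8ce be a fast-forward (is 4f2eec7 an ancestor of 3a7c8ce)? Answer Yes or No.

A fast-forward from 4f2eec7 to 3a7c8ce is possible iff 4f2eec7 is an ancestor of 3a7c8ce.
Ancestors of 3a7c8ce: {3a7c8ce, 4f2eec7, 8ef5d5d, f5c27b1}.
4f2eec7 is among them, so fast-forward is possible.

Yes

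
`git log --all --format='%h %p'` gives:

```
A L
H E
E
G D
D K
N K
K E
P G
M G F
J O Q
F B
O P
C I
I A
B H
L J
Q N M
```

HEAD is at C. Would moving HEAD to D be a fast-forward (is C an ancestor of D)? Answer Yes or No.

No

A fast-forward from C to D is possible iff C is an ancestor of D.
Ancestors of D: {D, E, K}.
C is not among them, so fast-forward is not possible.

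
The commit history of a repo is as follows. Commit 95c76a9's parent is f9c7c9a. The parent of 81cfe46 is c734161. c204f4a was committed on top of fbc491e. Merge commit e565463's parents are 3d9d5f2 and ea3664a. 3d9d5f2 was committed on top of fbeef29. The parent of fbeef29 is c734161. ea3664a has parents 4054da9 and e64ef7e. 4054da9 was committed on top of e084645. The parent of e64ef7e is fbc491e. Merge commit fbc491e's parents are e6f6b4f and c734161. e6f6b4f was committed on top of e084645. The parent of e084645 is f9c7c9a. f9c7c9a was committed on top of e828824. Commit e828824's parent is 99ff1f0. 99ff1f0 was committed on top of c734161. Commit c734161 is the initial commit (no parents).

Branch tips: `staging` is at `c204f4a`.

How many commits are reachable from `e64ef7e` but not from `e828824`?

Reachable from e64ef7e: {99ff1f0, c734161, e084645, e64ef7e, e6f6b4f, e828824, f9c7c9a, fbc491e}.
Reachable from e828824: {99ff1f0, c734161, e828824}.
In e64ef7e's history but not e828824's: {e084645, e64ef7e, e6f6b4f, f9c7c9a, fbc491e} — 5 commits.

5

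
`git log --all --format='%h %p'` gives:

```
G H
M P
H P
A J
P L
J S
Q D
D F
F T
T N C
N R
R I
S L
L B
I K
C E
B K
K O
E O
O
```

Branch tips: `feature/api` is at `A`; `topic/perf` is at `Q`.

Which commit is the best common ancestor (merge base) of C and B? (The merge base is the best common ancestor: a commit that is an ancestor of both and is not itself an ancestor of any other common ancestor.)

Ancestors of C: {C, E, O}.
Ancestors of B: {B, K, O}.
Common ancestors: {O}.
The only common ancestor is O, so it is the merge base.

O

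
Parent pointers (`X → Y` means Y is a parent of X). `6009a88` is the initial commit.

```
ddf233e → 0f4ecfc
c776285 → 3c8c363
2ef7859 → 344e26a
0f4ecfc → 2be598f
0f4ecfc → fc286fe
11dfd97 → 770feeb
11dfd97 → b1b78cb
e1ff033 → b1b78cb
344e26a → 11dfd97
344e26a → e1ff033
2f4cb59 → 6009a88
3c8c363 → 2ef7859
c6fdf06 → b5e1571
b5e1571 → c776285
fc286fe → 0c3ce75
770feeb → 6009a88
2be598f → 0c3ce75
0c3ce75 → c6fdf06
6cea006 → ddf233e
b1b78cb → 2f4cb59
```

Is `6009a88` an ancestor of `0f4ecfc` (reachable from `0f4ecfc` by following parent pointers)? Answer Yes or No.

Yes

Ancestors of 0f4ecfc (commits reachable by following parents): {0c3ce75, 0f4ecfc, 11dfd97, 2be598f, 2ef7859, 2f4cb59, 344e26a, 3c8c363, 6009a88, 770feeb, b1b78cb, b5e1571, c6fdf06, c776285, e1ff033, fc286fe}.
6009a88 is in that set, so it is an ancestor of 0f4ecfc.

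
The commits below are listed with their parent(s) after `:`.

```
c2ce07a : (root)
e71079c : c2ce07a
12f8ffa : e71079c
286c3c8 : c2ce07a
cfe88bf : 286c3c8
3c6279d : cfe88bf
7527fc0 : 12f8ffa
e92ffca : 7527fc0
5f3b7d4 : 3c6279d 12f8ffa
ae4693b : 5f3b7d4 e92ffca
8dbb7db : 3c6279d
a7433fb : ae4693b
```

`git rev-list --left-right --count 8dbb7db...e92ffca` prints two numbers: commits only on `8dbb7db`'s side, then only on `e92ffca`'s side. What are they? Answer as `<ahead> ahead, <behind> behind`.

4 ahead, 4 behind

Reachable from 8dbb7db: {286c3c8, 3c6279d, 8dbb7db, c2ce07a, cfe88bf}.
Reachable from e92ffca: {12f8ffa, 7527fc0, c2ce07a, e71079c, e92ffca}.
Only in 8dbb7db's history (ahead): {286c3c8, 3c6279d, 8dbb7db, cfe88bf} — 4.
Only in e92ffca's history (behind): {12f8ffa, 7527fc0, e71079c, e92ffca} — 4.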